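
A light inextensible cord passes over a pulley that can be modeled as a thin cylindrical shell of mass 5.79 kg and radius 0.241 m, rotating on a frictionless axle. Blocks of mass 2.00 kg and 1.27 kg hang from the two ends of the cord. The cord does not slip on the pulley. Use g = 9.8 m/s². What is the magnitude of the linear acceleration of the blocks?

a ≈ 0.790 m/s²

I = MR² = (5.79)(0.241)² = 0.3363 kg·m².
Heavier block: m₁g − T₁ = m₁a. Lighter block: T₂ − m₂g = m₂a.
Pulley: (T₁ − T₂)R = Iα = I(a/R), so T₁ − T₂ = (I/R²)a = 1·M_p a = 5.790·a.
Adding the three: (m₁ − m₂)g = (m₁ + m₂ + 5.790)a, so a = (2.00 − 1.27)(9.8)/(2.00 + 1.27 + 5.790) = 0.7896 m/s².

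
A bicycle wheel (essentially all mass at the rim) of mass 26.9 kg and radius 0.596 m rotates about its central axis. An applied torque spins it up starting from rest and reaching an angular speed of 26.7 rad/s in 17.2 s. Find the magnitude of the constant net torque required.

I = MR² = (26.9)(0.596)² = 9.555 kg·m².
α = Δω/Δt = (26.7 − 0)/17.2 = 1.552 rad/s².
τ = Iα = (9.555)(1.552) = 14.83 N·m.

τ ≈ 14.8 N·m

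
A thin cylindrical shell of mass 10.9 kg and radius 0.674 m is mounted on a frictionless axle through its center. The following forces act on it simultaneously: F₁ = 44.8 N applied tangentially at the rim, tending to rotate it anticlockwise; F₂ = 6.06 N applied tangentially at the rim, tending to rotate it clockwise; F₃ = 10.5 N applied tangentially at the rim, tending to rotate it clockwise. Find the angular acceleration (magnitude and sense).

I = MR² = (10.9)(0.674)² = 4.952 kg·m².
Taking anticlockwise as positive: τ₁ = +(44.8)(0.674) = +30.20 N·m; τ₂ = −(6.06)(0.674) = −4.084 N·m; τ₃ = −(10.5)(0.674) = −7.077 N·m.
Net torque τ = 19.03 N·m.
α = τ/I = 19.03/4.952 = 3.844 rad/s².

α ≈ 3.84 rad/s², anticlockwise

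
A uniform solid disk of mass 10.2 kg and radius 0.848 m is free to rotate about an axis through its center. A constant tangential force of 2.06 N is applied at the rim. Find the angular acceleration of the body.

I = ½MR² = (1/2)(10.2)(0.848)² = 3.667 kg·m².
τ = F R = (2.06)(0.848) = 1.747 N·m.
Newton's second law for rotation, τ = Iα, gives α = τ/I = 1.747/3.667 = 0.4763 rad/s².

α ≈ 0.476 rad/s²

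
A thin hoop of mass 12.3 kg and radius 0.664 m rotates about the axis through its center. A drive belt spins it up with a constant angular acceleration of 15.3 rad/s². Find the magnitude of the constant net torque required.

I = MR² = (12.3)(0.664)² = 5.423 kg·m².
τ = Iα = (5.423)(15.30) = 82.97 N·m.

τ ≈ 83.0 N·m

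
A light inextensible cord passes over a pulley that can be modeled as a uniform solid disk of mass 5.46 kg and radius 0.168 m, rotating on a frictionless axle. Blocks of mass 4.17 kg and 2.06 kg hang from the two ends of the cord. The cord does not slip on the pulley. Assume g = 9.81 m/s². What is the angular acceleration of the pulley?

I = ½MR² = (1/2)(5.46)(0.168)² = 0.07705 kg·m².
Heavier block: m₁g − T₁ = m₁a. Lighter block: T₂ − m₂g = m₂a.
Pulley: (T₁ − T₂)R = Iα = I(a/R), so T₁ − T₂ = (I/R²)a = (1/2)M_p a = 2.730·a.
Adding the three: (m₁ − m₂)g = (m₁ + m₂ + 2.730)a, so a = (4.17 − 2.06)(9.81)/(4.17 + 2.06 + 2.730) = 2.310 m/s².
α = a/R = 2.310/0.168 = 13.75 rad/s².

α ≈ 13.8 rad/s²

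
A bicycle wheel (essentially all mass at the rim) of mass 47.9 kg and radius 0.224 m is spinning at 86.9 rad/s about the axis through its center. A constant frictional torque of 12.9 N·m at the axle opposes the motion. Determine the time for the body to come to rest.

t ≈ 16.2 s

I = MR² = (47.9)(0.224)² = 2.403 kg·m².
The net torque has magnitude 12.9 N·m, opposing ω.
|α| = τ/I = 12.90/2.403 = 5.367 rad/s² (deceleration).
0 = ω₀ − |α|t ⇒ t = ω₀/|α| = 86.9/5.367 = 16.19 s.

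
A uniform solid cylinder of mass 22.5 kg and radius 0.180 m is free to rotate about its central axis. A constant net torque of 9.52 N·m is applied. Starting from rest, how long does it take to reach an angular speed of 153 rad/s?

t ≈ 5.86 s

I = ½MR² = (1/2)(22.5)(0.180)² = 0.3645 kg·m².
α = τ/I = 9.52/0.3645 = 26.12 rad/s².
ω = αt ⇒ t = ω/α = 153/26.12 = 5.858 s.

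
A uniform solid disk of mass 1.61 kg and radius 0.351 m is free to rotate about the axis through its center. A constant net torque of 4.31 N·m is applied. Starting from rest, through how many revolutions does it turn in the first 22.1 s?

I = ½MR² = (1/2)(1.61)(0.351)² = 0.09918 kg·m².
α = τ/I = 4.31/0.09918 = 43.46 rad/s².
θ = ½αt² = ½(43.46)(22.1)² = 10610 rad.
Revolutions = θ/(2π) = 1689.

≈ 1690 revolutions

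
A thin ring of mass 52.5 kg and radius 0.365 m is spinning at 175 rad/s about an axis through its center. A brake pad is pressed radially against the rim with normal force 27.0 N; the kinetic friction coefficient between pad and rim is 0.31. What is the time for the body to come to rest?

t ≈ 401 s

I = MR² = (52.5)(0.365)² = 6.994 kg·m².
Friction force f = μN = (0.31)(27.0) = 8.370 N at the rim; torque magnitude τ = fR = 3.055 N·m, opposing ω.
|α| = τ/I = 3.055/6.994 = 0.4368 rad/s² (deceleration).
0 = ω₀ − |α|t ⇒ t = ω₀/|α| = 175/0.4368 = 400.6 s.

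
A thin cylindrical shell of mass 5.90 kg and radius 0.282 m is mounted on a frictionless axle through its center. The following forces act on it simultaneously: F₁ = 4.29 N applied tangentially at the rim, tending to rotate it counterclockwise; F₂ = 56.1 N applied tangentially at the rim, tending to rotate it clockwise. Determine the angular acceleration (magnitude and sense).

α ≈ 31.1 rad/s², clockwise

I = MR² = (5.90)(0.282)² = 0.4692 kg·m².
Taking counterclockwise as positive: τ₁ = +(4.29)(0.282) = +1.210 N·m; τ₂ = −(56.1)(0.282) = −15.82 N·m.
Net torque τ = -14.61 N·m.
α = τ/I = -14.61/0.4692 = -31.14 rad/s².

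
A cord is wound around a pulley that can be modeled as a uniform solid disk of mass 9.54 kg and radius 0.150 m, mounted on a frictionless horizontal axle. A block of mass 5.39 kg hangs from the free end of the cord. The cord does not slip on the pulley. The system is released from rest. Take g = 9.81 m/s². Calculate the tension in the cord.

T ≈ 24.8 N

I = ½MR² = (1/2)(9.54)(0.150)² = 0.1073 kg·m².
Block: mg − T = ma. Pulley: TR = Iα. No-slip: a = αR, so T = (I/R²)a = 4.770·a.
Then mg = (m + 4.770)a, so a = (5.39)(9.81)/(5.39 + 4.770) = 5.204 m/s².
T = 4.770·a = 24.82 N.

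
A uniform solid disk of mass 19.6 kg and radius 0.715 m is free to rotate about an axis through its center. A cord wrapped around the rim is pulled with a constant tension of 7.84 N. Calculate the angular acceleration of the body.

I = ½MR² = (1/2)(19.6)(0.715)² = 5.010 kg·m².
τ = F R = (7.84)(0.715) = 5.606 N·m.
Newton's second law for rotation, τ = Iα, gives α = τ/I = 5.606/5.010 = 1.119 rad/s².

α ≈ 1.12 rad/s²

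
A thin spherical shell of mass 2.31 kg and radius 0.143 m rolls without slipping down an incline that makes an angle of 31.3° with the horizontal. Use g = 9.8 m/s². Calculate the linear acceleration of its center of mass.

Translation along the incline: Mg sinθ − f = Ma.
Rotation about the center: fR = Iα with I = (2/3)MR². No-slip gives a = αR, so f = (I/R²)a = (2/3)M a.
Substituting: Mg sinθ = (1 + 0.6667)Ma, so a = g sinθ/(1 + 0.6667) = (9.8) sin 31.3° / 1.667 = 3.055 m/s².

a ≈ 3.05 m/s²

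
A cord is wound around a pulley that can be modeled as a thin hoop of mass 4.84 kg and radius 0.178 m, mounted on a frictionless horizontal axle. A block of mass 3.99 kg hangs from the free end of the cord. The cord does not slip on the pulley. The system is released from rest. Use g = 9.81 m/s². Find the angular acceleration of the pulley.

I = MR² = (4.84)(0.178)² = 0.1534 kg·m².
Block: mg − T = ma. Pulley: TR = Iα. No-slip: a = αR, so T = (I/R²)a = 4.840·a.
Then mg = (m + 4.840)a, so a = (3.99)(9.81)/(3.99 + 4.840) = 4.433 m/s².
α = a/R = 4.433/0.178 = 24.90 rad/s².

α ≈ 24.9 rad/s²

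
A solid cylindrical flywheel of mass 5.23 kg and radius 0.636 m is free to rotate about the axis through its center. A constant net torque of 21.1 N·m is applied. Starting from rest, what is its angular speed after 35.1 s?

ω ≈ 700 rad/s

I = ½MR² = (1/2)(5.23)(0.636)² = 1.058 kg·m².
α = τ/I = 21.1/1.058 = 19.95 rad/s².
ω = ω₀ + αt = 0 + (19.95)(35.1) = 700.2 rad/s.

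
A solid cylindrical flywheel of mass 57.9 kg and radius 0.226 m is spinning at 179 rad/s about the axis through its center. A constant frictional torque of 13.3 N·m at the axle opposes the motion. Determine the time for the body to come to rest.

I = ½MR² = (1/2)(57.9)(0.226)² = 1.479 kg·m².
The net torque has magnitude 13.3 N·m, opposing ω.
|α| = τ/I = 13.30/1.479 = 8.995 rad/s² (deceleration).
0 = ω₀ − |α|t ⇒ t = ω₀/|α| = 179/8.995 = 19.90 s.

t ≈ 19.9 s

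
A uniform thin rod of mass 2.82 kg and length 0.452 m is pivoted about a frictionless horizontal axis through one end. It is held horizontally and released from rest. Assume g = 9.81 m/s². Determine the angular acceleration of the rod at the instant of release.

α ≈ 32.6 rad/s²

About the pivot, I = (1/3)ML² = (1/3)(2.82)(0.452)² = 0.1920 kg·m².
The weight acts at the center, a distance L/2 = 0.2260 m from the pivot; τ = Mg(L/2) = 6.252 N·m.
α = τ/I = 6.252/0.1920 = 32.56 rad/s².
(Equivalently α = (3g/(2L)) = 32.56 rad/s².)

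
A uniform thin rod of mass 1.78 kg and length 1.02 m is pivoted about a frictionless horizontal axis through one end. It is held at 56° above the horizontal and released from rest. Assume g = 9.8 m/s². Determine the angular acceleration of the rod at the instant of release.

α ≈ 8.06 rad/s²

About the pivot, I = (1/3)ML² = (1/3)(1.78)(1.02)² = 0.6173 kg·m².
The weight acts at the center, a distance L/2 = 0.5100 m from the pivot; τ = Mg(L/2) cos 56° = 4.975 N·m.
α = τ/I = 4.975/0.6173 = 8.059 rad/s².
(Equivalently α = (3g/(2L)) cos 56° = 8.059 rad/s².)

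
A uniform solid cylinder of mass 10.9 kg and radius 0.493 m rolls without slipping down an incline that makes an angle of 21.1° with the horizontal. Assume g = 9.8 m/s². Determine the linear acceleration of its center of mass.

Translation along the incline: Mg sinθ − f = Ma.
Rotation about the center: fR = Iα with I = ½MR². No-slip gives a = αR, so f = (I/R²)a = (1/2)M a.
Substituting: Mg sinθ = (1 + 0.5000)Ma, so a = g sinθ/(1 + 0.5000) = (9.8) sin 21.1° / 1.500 = 2.352 m/s².

a ≈ 2.35 m/s²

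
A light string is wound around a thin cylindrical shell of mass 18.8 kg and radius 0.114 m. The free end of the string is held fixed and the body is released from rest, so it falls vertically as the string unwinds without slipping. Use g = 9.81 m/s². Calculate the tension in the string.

Translation: Mg − T = Ma. Rotation about the center: TR = Iα with I = MR².
With a = αR: T = (I/R²)a = M a, so Mg = (1 + 1.000)Ma.
a = g/(1 + 1.000) = 9.81/2.000 = 4.905 m/s².
T = 1.000·M·a = (1.000)(18.8)(4.905) = 92.21 N.

T ≈ 92.2 N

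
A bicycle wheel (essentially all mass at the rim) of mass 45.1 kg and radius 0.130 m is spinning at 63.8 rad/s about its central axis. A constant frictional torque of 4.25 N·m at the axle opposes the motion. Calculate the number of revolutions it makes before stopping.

≈ 58.1 revolutions

I = MR² = (45.1)(0.130)² = 0.7622 kg·m².
The net torque has magnitude 4.25 N·m, opposing ω.
|α| = τ/I = 4.250/0.7622 = 5.576 rad/s² (deceleration).
ω² = ω₀² − 2|α|θ with ω = 0 ⇒ θ = ω₀²/(2|α|) = 365.0 rad = 58.09 rev.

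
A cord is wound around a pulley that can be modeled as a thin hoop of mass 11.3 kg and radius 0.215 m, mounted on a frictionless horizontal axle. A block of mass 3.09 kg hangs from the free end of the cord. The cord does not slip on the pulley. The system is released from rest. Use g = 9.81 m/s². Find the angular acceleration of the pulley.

I = MR² = (11.3)(0.215)² = 0.5223 kg·m².
Block: mg − T = ma. Pulley: TR = Iα. No-slip: a = αR, so T = (I/R²)a = 11.30·a.
Then mg = (m + 11.30)a, so a = (3.09)(9.81)/(3.09 + 11.30) = 2.107 m/s².
α = a/R = 2.107/0.215 = 9.798 rad/s².

α ≈ 9.80 rad/s²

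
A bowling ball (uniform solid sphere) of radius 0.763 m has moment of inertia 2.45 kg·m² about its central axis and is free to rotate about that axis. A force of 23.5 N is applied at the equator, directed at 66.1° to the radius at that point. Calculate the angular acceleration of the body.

Only the tangential component produces torque: τ = F R sinθ = (23.5)(0.763) sin 66.1° = 16.39 N·m.
From τ = Iα: α = 16.39/2.450 = 6.691 rad/s².

α ≈ 6.69 rad/s²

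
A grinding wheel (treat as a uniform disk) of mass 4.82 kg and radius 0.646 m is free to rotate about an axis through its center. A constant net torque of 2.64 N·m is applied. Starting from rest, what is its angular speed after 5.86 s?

ω ≈ 15.4 rad/s

I = ½MR² = (1/2)(4.82)(0.646)² = 1.006 kg·m².
α = τ/I = 2.64/1.006 = 2.625 rad/s².
ω = ω₀ + αt = 0 + (2.625)(5.86) = 15.38 rad/s.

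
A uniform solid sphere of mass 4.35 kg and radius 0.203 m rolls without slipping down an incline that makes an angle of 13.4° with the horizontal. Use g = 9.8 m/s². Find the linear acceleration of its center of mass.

Translation along the incline: Mg sinθ − f = Ma.
Rotation about the center: fR = Iα with I = (2/5)MR². No-slip gives a = αR, so f = (I/R²)a = (2/5)M a.
Substituting: Mg sinθ = (1 + 0.4000)Ma, so a = g sinθ/(1 + 0.4000) = (9.8) sin 13.4° / 1.400 = 1.622 m/s².

a ≈ 1.62 m/s²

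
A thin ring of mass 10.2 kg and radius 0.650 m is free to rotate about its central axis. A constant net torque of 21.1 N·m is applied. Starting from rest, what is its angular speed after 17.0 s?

ω ≈ 83.2 rad/s

I = MR² = (10.2)(0.650)² = 4.309 kg·m².
α = τ/I = 21.1/4.309 = 4.896 rad/s².
ω = ω₀ + αt = 0 + (4.896)(17.0) = 83.23 rad/s.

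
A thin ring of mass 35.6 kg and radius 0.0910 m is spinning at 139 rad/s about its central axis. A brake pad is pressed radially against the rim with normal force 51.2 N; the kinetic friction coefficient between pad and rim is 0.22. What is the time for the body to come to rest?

I = MR² = (35.6)(0.0910)² = 0.2948 kg·m².
Friction force f = μN = (0.22)(51.2) = 11.26 N at the rim; torque magnitude τ = fR = 1.025 N·m, opposing ω.
|α| = τ/I = 1.025/0.2948 = 3.477 rad/s² (deceleration).
0 = ω₀ − |α|t ⇒ t = ω₀/|α| = 139/3.477 = 39.98 s.

t ≈ 40.0 s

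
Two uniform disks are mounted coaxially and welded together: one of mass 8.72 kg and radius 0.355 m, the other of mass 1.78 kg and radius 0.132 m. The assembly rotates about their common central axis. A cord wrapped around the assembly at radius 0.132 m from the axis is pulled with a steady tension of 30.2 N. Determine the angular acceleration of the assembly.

I = ½M₁R₁² + ½M₂R₂² = ½(8.72)(0.355)² + ½(1.78)(0.132)² = 0.5650 kg·m².
τ = F r = (30.2)(0.132) = 3.986 N·m.
α = τ/I = 3.986/0.5650 = 7.056 rad/s².

α ≈ 7.06 rad/s²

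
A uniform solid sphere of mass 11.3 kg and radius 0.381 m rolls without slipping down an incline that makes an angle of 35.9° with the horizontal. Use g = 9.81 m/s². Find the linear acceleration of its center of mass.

a ≈ 4.11 m/s²

Translation along the incline: Mg sinθ − f = Ma.
Rotation about the center: fR = Iα with I = (2/5)MR². No-slip gives a = αR, so f = (I/R²)a = (2/5)M a.
Substituting: Mg sinθ = (1 + 0.4000)Ma, so a = g sinθ/(1 + 0.4000) = (9.81) sin 35.9° / 1.400 = 4.109 m/s².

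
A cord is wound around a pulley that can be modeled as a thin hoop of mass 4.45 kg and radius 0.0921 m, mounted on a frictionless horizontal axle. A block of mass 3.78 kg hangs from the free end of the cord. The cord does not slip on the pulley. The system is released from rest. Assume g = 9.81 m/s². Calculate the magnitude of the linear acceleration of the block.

I = MR² = (4.45)(0.0921)² = 0.03775 kg·m².
Block: mg − T = ma. Pulley: TR = Iα. No-slip: a = αR, so T = (I/R²)a = 4.450·a.
Then mg = (m + 4.450)a, so a = (3.78)(9.81)/(3.78 + 4.450) = 4.506 m/s².

a ≈ 4.51 m/s²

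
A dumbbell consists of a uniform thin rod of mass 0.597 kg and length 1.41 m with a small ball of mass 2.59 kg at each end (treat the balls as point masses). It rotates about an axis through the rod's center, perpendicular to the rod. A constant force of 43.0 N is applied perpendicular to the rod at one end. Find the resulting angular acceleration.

I_rod = (1/12)ML² = (1/12)(0.597)(1.41)² = 0.09891 kg·m².
I_balls = 2·m·(L/2)² = 2(2.59)(0.7050)² = 2.575 kg·m².
Total I = 2.673 kg·m².
τ = F·(L/2) = (43.0)(0.705) = 30.31 N·m.
α = τ/I = 30.31/2.673 = 11.34 rad/s².

α ≈ 11.3 rad/s²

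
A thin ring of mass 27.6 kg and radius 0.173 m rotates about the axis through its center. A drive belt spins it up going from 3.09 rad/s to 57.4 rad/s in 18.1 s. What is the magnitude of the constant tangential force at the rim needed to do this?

I = MR² = (27.6)(0.173)² = 0.8260 kg·m².
α = Δω/Δt = (57.4 − 3.09)/18.1 = 3.001 rad/s².
The required torque is τ = Iα = (0.8260)(3.001) = 2.479 N·m.
A tangential force at the rim gives τ = FR, so F = τ/R = 2.479/0.173 = 14.33 N.

F ≈ 14.3 N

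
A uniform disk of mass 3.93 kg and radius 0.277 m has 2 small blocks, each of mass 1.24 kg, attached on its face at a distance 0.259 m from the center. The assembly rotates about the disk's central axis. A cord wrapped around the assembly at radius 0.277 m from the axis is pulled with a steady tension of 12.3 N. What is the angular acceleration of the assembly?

I_disk = ½MR² = ½(3.93)(0.277)² = 0.1508 kg·m².
I_blocks = 2·m·r² = 2(1.24)(0.259)² = 0.1664 kg·m².
Total I = 0.3171 kg·m².
τ = F r = (12.3)(0.277) = 3.407 N·m.
α = τ/I = 3.407/0.3171 = 10.74 rad/s².

α ≈ 10.7 rad/s²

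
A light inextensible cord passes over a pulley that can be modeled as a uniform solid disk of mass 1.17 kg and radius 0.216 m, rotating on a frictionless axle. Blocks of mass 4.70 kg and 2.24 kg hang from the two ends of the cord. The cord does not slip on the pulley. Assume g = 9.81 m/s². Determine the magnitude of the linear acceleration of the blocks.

I = ½MR² = (1/2)(1.17)(0.216)² = 0.02729 kg·m².
Heavier block: m₁g − T₁ = m₁a. Lighter block: T₂ − m₂g = m₂a.
Pulley: (T₁ − T₂)R = Iα = I(a/R), so T₁ − T₂ = (I/R²)a = (1/2)M_p a = 0.5850·a.
Adding the three: (m₁ − m₂)g = (m₁ + m₂ + 0.5850)a, so a = (4.70 − 2.24)(9.81)/(4.70 + 2.24 + 0.5850) = 3.207 m/s².

a ≈ 3.21 m/s²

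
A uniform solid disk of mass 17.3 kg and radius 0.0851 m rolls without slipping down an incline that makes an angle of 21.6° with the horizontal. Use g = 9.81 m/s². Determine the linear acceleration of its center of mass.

a ≈ 2.41 m/s²

Translation along the incline: Mg sinθ − f = Ma.
Rotation about the center: fR = Iα with I = ½MR². No-slip gives a = αR, so f = (I/R²)a = (1/2)M a.
Substituting: Mg sinθ = (1 + 0.5000)Ma, so a = g sinθ/(1 + 0.5000) = (9.81) sin 21.6° / 1.500 = 2.408 m/s².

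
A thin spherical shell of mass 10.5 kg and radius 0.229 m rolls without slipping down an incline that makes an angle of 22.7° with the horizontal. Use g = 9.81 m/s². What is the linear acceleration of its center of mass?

a ≈ 2.27 m/s²

Translation along the incline: Mg sinθ − f = Ma.
Rotation about the center: fR = Iα with I = (2/3)MR². No-slip gives a = αR, so f = (I/R²)a = (2/3)M a.
Substituting: Mg sinθ = (1 + 0.6667)Ma, so a = g sinθ/(1 + 0.6667) = (9.81) sin 22.7° / 1.667 = 2.271 m/s².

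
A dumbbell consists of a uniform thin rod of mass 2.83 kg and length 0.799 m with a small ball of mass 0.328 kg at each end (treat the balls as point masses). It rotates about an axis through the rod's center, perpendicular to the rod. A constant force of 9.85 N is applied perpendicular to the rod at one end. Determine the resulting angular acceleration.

α ≈ 15.4 rad/s²

I_rod = (1/12)ML² = (1/12)(2.83)(0.799)² = 0.1506 kg·m².
I_balls = 2·m·(L/2)² = 2(0.328)(0.3995)² = 0.1047 kg·m².
Total I = 0.2553 kg·m².
τ = F·(L/2) = (9.85)(0.400) = 3.935 N·m.
α = τ/I = 3.935/0.2553 = 15.42 rad/s².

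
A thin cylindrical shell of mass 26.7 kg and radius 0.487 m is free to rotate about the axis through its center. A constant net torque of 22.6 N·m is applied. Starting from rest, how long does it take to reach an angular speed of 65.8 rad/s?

t ≈ 18.4 s

I = MR² = (26.7)(0.487)² = 6.332 kg·m².
α = τ/I = 22.6/6.332 = 3.569 rad/s².
ω = αt ⇒ t = ω/α = 65.8/3.569 = 18.44 s.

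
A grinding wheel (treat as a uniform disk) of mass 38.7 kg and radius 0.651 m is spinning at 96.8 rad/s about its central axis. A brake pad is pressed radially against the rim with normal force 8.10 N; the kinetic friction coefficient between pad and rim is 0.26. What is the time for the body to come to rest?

I = ½MR² = (1/2)(38.7)(0.651)² = 8.201 kg·m².
Friction force f = μN = (0.26)(8.10) = 2.106 N at the rim; torque magnitude τ = fR = 1.371 N·m, opposing ω.
|α| = τ/I = 1.371/8.201 = 0.1672 rad/s² (deceleration).
0 = ω₀ − |α|t ⇒ t = ω₀/|α| = 96.8/0.1672 = 579.0 s.

t ≈ 579 s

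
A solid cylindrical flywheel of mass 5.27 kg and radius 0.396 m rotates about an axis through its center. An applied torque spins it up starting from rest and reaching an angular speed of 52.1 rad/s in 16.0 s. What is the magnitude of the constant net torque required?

τ ≈ 1.35 N·m

I = ½MR² = (1/2)(5.27)(0.396)² = 0.4132 kg·m².
α = Δω/Δt = (52.1 − 0)/16.0 = 3.256 rad/s².
τ = Iα = (0.4132)(3.256) = 1.346 N·m.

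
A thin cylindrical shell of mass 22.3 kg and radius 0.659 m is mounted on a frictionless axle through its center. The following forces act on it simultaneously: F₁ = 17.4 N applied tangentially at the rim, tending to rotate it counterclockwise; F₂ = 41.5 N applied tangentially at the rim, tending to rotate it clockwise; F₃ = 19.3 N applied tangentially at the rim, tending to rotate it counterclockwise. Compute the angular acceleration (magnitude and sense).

I = MR² = (22.3)(0.659)² = 9.684 kg·m².
Taking counterclockwise as positive: τ₁ = +(17.4)(0.659) = +11.47 N·m; τ₂ = −(41.5)(0.659) = −27.35 N·m; τ₃ = +(19.3)(0.659) = +12.72 N·m.
Net torque τ = -3.163 N·m.
α = τ/I = -3.163/9.684 = -0.3266 rad/s².

α ≈ 0.327 rad/s², clockwise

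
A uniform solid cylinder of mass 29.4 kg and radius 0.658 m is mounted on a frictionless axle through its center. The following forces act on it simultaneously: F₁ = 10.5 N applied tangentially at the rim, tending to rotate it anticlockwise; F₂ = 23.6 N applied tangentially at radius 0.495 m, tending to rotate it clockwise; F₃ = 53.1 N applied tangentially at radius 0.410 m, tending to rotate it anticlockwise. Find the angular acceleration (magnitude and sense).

I = ½MR² = (1/2)(29.4)(0.658)² = 6.365 kg·m².
Taking anticlockwise as positive: τ₁ = +(10.5)(0.658) = +6.909 N·m; τ₂ = −(23.6)(0.495) = −11.68 N·m; τ₃ = +(53.1)(0.410) = +21.77 N·m.
Net torque τ = 17.00 N·m.
α = τ/I = 17.00/6.365 = 2.671 rad/s².

α ≈ 2.67 rad/s², anticlockwise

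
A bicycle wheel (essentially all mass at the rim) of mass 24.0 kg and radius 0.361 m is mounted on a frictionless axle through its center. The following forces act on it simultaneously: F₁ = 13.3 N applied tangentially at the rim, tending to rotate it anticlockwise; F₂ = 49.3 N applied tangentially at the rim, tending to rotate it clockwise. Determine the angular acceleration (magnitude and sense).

I = MR² = (24.0)(0.361)² = 3.128 kg·m².
Taking anticlockwise as positive: τ₁ = +(13.3)(0.361) = +4.801 N·m; τ₂ = −(49.3)(0.361) = −17.80 N·m.
Net torque τ = -13.00 N·m.
α = τ/I = -13.00/3.128 = -4.155 rad/s².

α ≈ 4.16 rad/s², clockwise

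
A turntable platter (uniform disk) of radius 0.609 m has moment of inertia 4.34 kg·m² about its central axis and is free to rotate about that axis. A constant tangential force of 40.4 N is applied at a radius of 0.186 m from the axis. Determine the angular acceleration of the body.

α ≈ 1.73 rad/s²

τ = F·r = (40.4)(0.186) = 7.514 N·m.
From τ = Iα: α = 7.514/4.340 = 1.731 rad/s².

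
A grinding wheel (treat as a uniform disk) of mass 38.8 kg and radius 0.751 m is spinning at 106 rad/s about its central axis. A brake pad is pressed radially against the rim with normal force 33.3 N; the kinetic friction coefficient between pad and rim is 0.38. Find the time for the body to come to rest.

t ≈ 122 s

I = ½MR² = (1/2)(38.8)(0.751)² = 10.94 kg·m².
Friction force f = μN = (0.38)(33.3) = 12.65 N at the rim; torque magnitude τ = fR = 9.503 N·m, opposing ω.
|α| = τ/I = 9.503/10.94 = 0.8685 rad/s² (deceleration).
0 = ω₀ − |α|t ⇒ t = ω₀/|α| = 106/0.8685 = 122.0 s.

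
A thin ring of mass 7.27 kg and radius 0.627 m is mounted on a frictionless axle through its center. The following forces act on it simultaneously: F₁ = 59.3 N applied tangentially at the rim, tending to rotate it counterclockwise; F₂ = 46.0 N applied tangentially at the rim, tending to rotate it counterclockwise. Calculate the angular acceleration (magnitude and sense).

α ≈ 23.1 rad/s², counterclockwise

I = MR² = (7.27)(0.627)² = 2.858 kg·m².
Taking counterclockwise as positive: τ₁ = +(59.3)(0.627) = +37.18 N·m; τ₂ = +(46.0)(0.627) = +28.84 N·m.
Net torque τ = 66.02 N·m.
α = τ/I = 66.02/2.858 = 23.10 rad/s².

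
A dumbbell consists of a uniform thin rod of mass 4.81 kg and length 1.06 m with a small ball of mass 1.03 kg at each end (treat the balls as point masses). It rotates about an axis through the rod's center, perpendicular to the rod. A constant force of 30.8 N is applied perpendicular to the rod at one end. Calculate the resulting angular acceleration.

α ≈ 15.9 rad/s²

I_rod = (1/12)ML² = (1/12)(4.81)(1.06)² = 0.4504 kg·m².
I_balls = 2·m·(L/2)² = 2(1.03)(0.5300)² = 0.5787 kg·m².
Total I = 1.029 kg·m².
τ = F·(L/2) = (30.8)(0.530) = 16.32 N·m.
α = τ/I = 16.32/1.029 = 15.86 rad/s².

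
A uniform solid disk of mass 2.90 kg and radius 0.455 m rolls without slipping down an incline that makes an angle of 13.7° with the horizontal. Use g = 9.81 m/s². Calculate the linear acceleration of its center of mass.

Translation along the incline: Mg sinθ − f = Ma.
Rotation about the center: fR = Iα with I = ½MR². No-slip gives a = αR, so f = (I/R²)a = (1/2)M a.
Substituting: Mg sinθ = (1 + 0.5000)Ma, so a = g sinθ/(1 + 0.5000) = (9.81) sin 13.7° / 1.500 = 1.549 m/s².

a ≈ 1.55 m/s²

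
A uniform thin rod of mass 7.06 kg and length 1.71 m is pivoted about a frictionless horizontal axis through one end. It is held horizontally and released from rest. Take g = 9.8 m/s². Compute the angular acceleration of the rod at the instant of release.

About the pivot, I = (1/3)ML² = (1/3)(7.06)(1.71)² = 6.881 kg·m².
The weight acts at the center, a distance L/2 = 0.8550 m from the pivot; τ = Mg(L/2) = 59.16 N·m.
α = τ/I = 59.16/6.881 = 8.596 rad/s².
(Equivalently α = (3g/(2L)) = 8.596 rad/s².)

α ≈ 8.60 rad/s²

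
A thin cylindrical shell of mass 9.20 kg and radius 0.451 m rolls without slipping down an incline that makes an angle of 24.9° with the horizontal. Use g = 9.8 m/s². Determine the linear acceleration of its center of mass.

Translation along the incline: Mg sinθ − f = Ma.
Rotation about the center: fR = Iα with I = MR². No-slip gives a = αR, so f = (I/R²)a = M a.
Substituting: Mg sinθ = (1 + 1.000)Ma, so a = g sinθ/(1 + 1.000) = (9.8) sin 24.9° / 2.000 = 2.063 m/s².

a ≈ 2.06 m/s²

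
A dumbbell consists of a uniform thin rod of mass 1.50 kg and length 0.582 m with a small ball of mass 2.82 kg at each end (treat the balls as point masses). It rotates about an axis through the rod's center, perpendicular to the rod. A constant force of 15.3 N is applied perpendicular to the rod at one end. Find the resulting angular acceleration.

I_rod = (1/12)ML² = (1/12)(1.50)(0.582)² = 0.04234 kg·m².
I_balls = 2·m·(L/2)² = 2(2.82)(0.2910)² = 0.4776 kg·m².
Total I = 0.5199 kg·m².
τ = F·(L/2) = (15.3)(0.291) = 4.452 N·m.
α = τ/I = 4.452/0.5199 = 8.563 rad/s².

α ≈ 8.56 rad/s²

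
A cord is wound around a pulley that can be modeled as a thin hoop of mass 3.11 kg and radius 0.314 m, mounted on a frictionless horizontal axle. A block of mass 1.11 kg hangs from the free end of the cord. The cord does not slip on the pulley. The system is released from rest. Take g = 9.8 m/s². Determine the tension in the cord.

I = MR² = (3.11)(0.314)² = 0.3066 kg·m².
Block: mg − T = ma. Pulley: TR = Iα. No-slip: a = αR, so T = (I/R²)a = 3.110·a.
Then mg = (m + 3.110)a, so a = (1.11)(9.8)/(1.11 + 3.110) = 2.578 m/s².
T = 3.110·a = 8.017 N.

T ≈ 8.02 N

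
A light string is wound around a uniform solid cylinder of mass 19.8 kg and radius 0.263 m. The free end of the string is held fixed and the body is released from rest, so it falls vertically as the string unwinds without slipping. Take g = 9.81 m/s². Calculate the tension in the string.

Translation: Mg − T = Ma. Rotation about the center: TR = Iα with I = ½MR².
With a = αR: T = (I/R²)a = (1/2)M a, so Mg = (1 + 0.5000)Ma.
a = g/(1 + 0.5000) = 9.81/1.500 = 6.540 m/s².
T = 0.5000·M·a = (0.5000)(19.8)(6.540) = 64.75 N.

T ≈ 64.7 N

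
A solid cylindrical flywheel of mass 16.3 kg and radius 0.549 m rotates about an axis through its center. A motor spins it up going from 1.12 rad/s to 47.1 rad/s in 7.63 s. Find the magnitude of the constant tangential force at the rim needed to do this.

F ≈ 27.0 N

I = ½MR² = (1/2)(16.3)(0.549)² = 2.456 kg·m².
α = Δω/Δt = (47.1 − 1.12)/7.63 = 6.026 rad/s².
The required torque is τ = Iα = (2.456)(6.026) = 14.80 N·m.
A tangential force at the rim gives τ = FR, so F = τ/R = 14.80/0.549 = 26.96 N.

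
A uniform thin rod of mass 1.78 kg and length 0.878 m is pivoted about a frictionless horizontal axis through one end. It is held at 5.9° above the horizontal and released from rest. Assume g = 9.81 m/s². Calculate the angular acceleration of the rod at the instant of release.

α ≈ 16.7 rad/s²

About the pivot, I = (1/3)ML² = (1/3)(1.78)(0.878)² = 0.4574 kg·m².
The weight acts at the center, a distance L/2 = 0.4390 m from the pivot; τ = Mg(L/2) cos 5.9° = 7.625 N·m.
α = τ/I = 7.625/0.4574 = 16.67 rad/s².
(Equivalently α = (3g/(2L)) cos 5.9° = 16.67 rad/s².)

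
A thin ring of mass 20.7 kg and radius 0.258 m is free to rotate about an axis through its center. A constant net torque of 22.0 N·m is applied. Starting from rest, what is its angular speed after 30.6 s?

ω ≈ 489 rad/s

I = MR² = (20.7)(0.258)² = 1.378 kg·m².
α = τ/I = 22.0/1.378 = 15.97 rad/s².
ω = ω₀ + αt = 0 + (15.97)(30.6) = 488.6 rad/s.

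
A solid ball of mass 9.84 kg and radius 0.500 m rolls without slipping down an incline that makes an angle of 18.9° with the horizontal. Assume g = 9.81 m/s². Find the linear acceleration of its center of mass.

a ≈ 2.27 m/s²

Translation along the incline: Mg sinθ − f = Ma.
Rotation about the center: fR = Iα with I = (2/5)MR². No-slip gives a = αR, so f = (I/R²)a = (2/5)M a.
Substituting: Mg sinθ = (1 + 0.4000)Ma, so a = g sinθ/(1 + 0.4000) = (9.81) sin 18.9° / 1.400 = 2.270 m/s².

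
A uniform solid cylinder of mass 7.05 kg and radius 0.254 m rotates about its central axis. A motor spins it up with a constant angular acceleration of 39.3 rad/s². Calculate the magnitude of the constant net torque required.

I = ½MR² = (1/2)(7.05)(0.254)² = 0.2274 kg·m².
τ = Iα = (0.2274)(39.30) = 8.938 N·m.

τ ≈ 8.94 N·m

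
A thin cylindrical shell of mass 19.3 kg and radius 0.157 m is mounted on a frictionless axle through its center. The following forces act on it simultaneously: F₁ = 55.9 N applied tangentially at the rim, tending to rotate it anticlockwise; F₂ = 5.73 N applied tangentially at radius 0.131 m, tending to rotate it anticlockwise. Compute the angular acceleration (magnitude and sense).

I = MR² = (19.3)(0.157)² = 0.4757 kg·m².
Taking anticlockwise as positive: τ₁ = +(55.9)(0.157) = +8.776 N·m; τ₂ = +(5.73)(0.131) = +0.7506 N·m.
Net torque τ = 9.527 N·m.
α = τ/I = 9.527/0.4757 = 20.03 rad/s².

α ≈ 20.0 rad/s², anticlockwise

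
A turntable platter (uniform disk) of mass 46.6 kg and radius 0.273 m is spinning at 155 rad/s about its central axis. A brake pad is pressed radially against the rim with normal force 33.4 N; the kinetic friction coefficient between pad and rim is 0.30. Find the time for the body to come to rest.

t ≈ 98.4 s

I = ½MR² = (1/2)(46.6)(0.273)² = 1.737 kg·m².
Friction force f = μN = (0.30)(33.4) = 10.02 N at the rim; torque magnitude τ = fR = 2.735 N·m, opposing ω.
|α| = τ/I = 2.735/1.737 = 1.575 rad/s² (deceleration).
0 = ω₀ − |α|t ⇒ t = ω₀/|α| = 155/1.575 = 98.40 s.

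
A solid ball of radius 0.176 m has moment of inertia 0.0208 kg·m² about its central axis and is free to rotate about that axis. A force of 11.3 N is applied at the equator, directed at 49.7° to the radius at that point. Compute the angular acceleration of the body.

Only the tangential component produces torque: τ = F R sinθ = (11.3)(0.176) sin 49.7° = 1.517 N·m.
From τ = Iα: α = 1.517/0.02080 = 72.92 rad/s².

α ≈ 72.9 rad/s²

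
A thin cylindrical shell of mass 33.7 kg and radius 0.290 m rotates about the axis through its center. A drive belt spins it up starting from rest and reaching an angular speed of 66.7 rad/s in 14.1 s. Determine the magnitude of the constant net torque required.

τ ≈ 13.4 N·m

I = MR² = (33.7)(0.290)² = 2.834 kg·m².
α = Δω/Δt = (66.7 − 0)/14.1 = 4.730 rad/s².
τ = Iα = (2.834)(4.730) = 13.41 N·m.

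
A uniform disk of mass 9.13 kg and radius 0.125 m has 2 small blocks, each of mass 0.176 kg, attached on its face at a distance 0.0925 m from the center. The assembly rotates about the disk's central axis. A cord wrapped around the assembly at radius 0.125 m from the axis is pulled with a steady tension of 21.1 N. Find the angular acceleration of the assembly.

I_disk = ½MR² = ½(9.13)(0.125)² = 0.07133 kg·m².
I_blocks = 2·m·r² = 2(0.176)(0.0925)² = 0.003012 kg·m².
Total I = 0.07434 kg·m².
τ = F r = (21.1)(0.125) = 2.638 N·m.
α = τ/I = 2.638/0.07434 = 35.48 rad/s².

α ≈ 35.5 rad/s²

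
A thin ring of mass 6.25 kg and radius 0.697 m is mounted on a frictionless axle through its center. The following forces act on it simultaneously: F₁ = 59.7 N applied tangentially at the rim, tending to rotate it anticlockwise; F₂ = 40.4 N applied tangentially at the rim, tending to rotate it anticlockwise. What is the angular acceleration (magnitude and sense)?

α ≈ 23.0 rad/s², anticlockwise

I = MR² = (6.25)(0.697)² = 3.036 kg·m².
Taking anticlockwise as positive: τ₁ = +(59.7)(0.697) = +41.61 N·m; τ₂ = +(40.4)(0.697) = +28.16 N·m.
Net torque τ = 69.77 N·m.
α = τ/I = 69.77/3.036 = 22.98 rad/s².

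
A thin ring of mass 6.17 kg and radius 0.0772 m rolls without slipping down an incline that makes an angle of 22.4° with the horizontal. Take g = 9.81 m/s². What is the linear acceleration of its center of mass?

Translation along the incline: Mg sinθ − f = Ma.
Rotation about the center: fR = Iα with I = MR². No-slip gives a = αR, so f = (I/R²)a = M a.
Substituting: Mg sinθ = (1 + 1.000)Ma, so a = g sinθ/(1 + 1.000) = (9.81) sin 22.4° / 2.000 = 1.869 m/s².

a ≈ 1.87 m/s²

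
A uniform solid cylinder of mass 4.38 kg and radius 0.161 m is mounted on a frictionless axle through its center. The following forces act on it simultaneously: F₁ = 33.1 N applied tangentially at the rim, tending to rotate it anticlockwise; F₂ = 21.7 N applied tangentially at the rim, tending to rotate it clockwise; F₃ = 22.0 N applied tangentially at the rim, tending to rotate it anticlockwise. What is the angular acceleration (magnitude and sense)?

I = ½MR² = (1/2)(4.38)(0.161)² = 0.05677 kg·m².
Taking anticlockwise as positive: τ₁ = +(33.1)(0.161) = +5.329 N·m; τ₂ = −(21.7)(0.161) = −3.494 N·m; τ₃ = +(22.0)(0.161) = +3.542 N·m.
Net torque τ = 5.377 N·m.
α = τ/I = 5.377/0.05677 = 94.73 rad/s².

α ≈ 94.7 rad/s², anticlockwise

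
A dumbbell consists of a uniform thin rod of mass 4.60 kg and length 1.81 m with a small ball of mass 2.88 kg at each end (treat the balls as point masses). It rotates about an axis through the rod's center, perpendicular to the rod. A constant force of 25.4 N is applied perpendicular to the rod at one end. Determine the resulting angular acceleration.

I_rod = (1/12)ML² = (1/12)(4.60)(1.81)² = 1.256 kg·m².
I_balls = 2·m·(L/2)² = 2(2.88)(0.9050)² = 4.718 kg·m².
Total I = 5.973 kg·m².
τ = F·(L/2) = (25.4)(0.905) = 22.99 N·m.
α = τ/I = 22.99/5.973 = 3.848 rad/s².

α ≈ 3.85 rad/s²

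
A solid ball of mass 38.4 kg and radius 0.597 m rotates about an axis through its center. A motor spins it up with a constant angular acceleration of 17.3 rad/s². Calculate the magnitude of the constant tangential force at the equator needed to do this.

I = (2/5)MR² = (2/5)(38.4)(0.597)² = 5.474 kg·m².
The required torque is τ = Iα = (5.474)(17.30) = 94.71 N·m.
A tangential force at the equator gives τ = FR, so F = τ/R = 94.71/0.597 = 158.6 N.

F ≈ 159 N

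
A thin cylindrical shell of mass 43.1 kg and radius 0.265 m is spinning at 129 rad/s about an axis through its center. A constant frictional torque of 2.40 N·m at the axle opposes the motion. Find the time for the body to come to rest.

t ≈ 163 s

I = MR² = (43.1)(0.265)² = 3.027 kg·m².
The net torque has magnitude 2.40 N·m, opposing ω.
|α| = τ/I = 2.400/3.027 = 0.7929 rad/s² (deceleration).
0 = ω₀ − |α|t ⇒ t = ω₀/|α| = 129/0.7929 = 162.7 s.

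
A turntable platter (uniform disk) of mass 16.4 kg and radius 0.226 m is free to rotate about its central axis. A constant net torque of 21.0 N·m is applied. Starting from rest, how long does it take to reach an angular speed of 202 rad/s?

t ≈ 4.03 s

I = ½MR² = (1/2)(16.4)(0.226)² = 0.4188 kg·m².
α = τ/I = 21.0/0.4188 = 50.14 rad/s².
ω = αt ⇒ t = ω/α = 202/50.14 = 4.029 s.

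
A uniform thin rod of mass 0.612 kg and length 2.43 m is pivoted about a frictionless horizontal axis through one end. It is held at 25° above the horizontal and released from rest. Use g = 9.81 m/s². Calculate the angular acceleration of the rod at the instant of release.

α ≈ 5.49 rad/s²

About the pivot, I = (1/3)ML² = (1/3)(0.612)(2.43)² = 1.205 kg·m².
The weight acts at the center, a distance L/2 = 1.215 m from the pivot; τ = Mg(L/2) cos 25° = 6.611 N·m.
α = τ/I = 6.611/1.205 = 5.488 rad/s².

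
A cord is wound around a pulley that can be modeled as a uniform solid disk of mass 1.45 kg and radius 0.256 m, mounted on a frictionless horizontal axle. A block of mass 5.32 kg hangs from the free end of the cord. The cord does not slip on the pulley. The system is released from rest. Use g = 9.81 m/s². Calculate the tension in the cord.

T ≈ 6.26 N

I = ½MR² = (1/2)(1.45)(0.256)² = 0.04751 kg·m².
Block: mg − T = ma. Pulley: TR = Iα. No-slip: a = αR, so T = (I/R²)a = 0.7250·a.
Then mg = (m + 0.7250)a, so a = (5.32)(9.81)/(5.32 + 0.7250) = 8.633 m/s².
T = 0.7250·a = 6.259 N.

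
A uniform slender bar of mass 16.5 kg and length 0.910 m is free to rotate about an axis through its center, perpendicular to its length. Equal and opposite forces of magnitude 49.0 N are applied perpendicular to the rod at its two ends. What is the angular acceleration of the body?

α ≈ 39.2 rad/s²

I = (1/12)ML² = (1/12)(16.5)(0.910)² = 1.139 kg·m².
The couple gives τ = F·(L/2) + F·(L/2) = F L = (49.0)(0.910) = 44.59 N·m.
Newton's second law for rotation, τ = Iα, gives α = τ/I = 44.59/1.139 = 39.16 rad/s².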